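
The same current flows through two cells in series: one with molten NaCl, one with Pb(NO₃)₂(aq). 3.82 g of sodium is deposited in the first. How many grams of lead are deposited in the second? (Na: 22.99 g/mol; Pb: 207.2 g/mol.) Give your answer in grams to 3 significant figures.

17.2 g

n(Na) = 3.82 / 22.99 = 0.1662 mol
Na⁺ + e⁻ → Na, so n(e⁻) = 0.1662 mol
In series, the same 0.1662 mol of electrons flows through the second cell.
Pb²⁺ + 2e⁻ → Pb, so n(Pb) = 0.1662 / 2 = 0.08310 mol
m(Pb) = 0.08310 × 207.2 = 17.2 g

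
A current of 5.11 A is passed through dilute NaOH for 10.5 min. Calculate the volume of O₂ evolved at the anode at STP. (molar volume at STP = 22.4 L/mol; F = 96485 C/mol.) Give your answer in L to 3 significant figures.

Q = 5.11 A × 630 s = 3219 C
Moles of electrons = 3219 / 96485 = 0.03336 mol
2H₂O → O₂ + 4H⁺ + 4e⁻, so n(O₂) = 0.03336 / 4 = 0.008340 mol
V = 0.008340 × 22.4 = 0.1868 L

0.187 L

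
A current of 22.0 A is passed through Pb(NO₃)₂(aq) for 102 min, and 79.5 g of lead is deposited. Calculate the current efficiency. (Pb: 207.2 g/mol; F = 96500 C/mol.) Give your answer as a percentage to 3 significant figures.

55.0%

Q = 22.0 × 6120 = 1.346×10^5 C
n(e⁻) = 1.346×10^5 / 96500 = 1.395 mol
Pb²⁺ + 2e⁻ → Pb, so theoretical n(Pb) = 0.6975 mol → 144.5 g
Efficiency = 79.5 / 144.5 = 0.5502 = 55.0%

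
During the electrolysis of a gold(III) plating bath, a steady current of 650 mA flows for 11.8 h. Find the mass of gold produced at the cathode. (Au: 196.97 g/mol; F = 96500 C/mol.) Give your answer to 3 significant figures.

Q = 0.650 A × 42480 s = 27610 C
Moles of electrons = 27610 / 96500 = 0.2861 mol
Au³⁺ + 3e⁻ → Au, so n(Au) = 0.2861 / 3 = 0.09537 mol
m = 0.09537 × 196.97 = 18.8 g

18.8 g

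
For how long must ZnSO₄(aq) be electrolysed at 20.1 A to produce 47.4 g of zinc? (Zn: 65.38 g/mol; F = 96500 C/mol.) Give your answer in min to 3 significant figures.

116 min

n(Zn) = 47.4 / 65.38 = 0.7250 mol
Zn²⁺ + 2e⁻ → Zn, so n(e⁻) = 2 × 0.7250 = 1.450 mol
Q = 1.450 × 96500 = 1.399×10^5 C
t = Q / I = 1.399×10^5 / 20.1 = 6960 s = 116 min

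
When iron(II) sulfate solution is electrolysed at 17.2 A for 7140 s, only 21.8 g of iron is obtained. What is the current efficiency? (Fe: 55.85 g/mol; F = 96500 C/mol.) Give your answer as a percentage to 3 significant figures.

61.3%

Q = 17.2 × 7140 = 1.228×10^5 C
n(e⁻) = 1.228×10^5 / 96500 = 1.273 mol
Fe²⁺ + 2e⁻ → Fe, so theoretical n(Fe) = 0.6365 mol → 35.55 g
Efficiency = 21.8 / 35.55 = 0.6132 = 61.3%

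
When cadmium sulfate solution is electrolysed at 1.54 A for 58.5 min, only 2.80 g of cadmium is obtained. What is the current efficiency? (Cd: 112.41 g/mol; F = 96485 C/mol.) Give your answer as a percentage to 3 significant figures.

88.9%

Q = 1.54 × 3510 = 5405 C
n(e⁻) = 5405 / 96485 = 0.05602 mol
Cd²⁺ + 2e⁻ → Cd, so theoretical n(Cd) = 0.02801 mol → 3.149 g
Efficiency = 2.80 / 3.149 = 0.8892 = 88.9%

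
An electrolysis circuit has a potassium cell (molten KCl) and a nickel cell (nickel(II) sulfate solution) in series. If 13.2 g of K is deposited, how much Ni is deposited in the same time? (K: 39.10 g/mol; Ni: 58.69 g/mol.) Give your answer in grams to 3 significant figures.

n(K) = 13.2 / 39.10 = 0.3376 mol
K⁺ + e⁻ → K, so n(e⁻) = 0.3376 mol
Same current for the same time ⇒ same n(e⁻) = 0.3376 mol in both cells.
Ni²⁺ + 2e⁻ → Ni, so n(Ni) = 0.3376 / 2 = 0.1688 mol
m(Ni) = 0.1688 × 58.69 = 9.91 g

9.91 g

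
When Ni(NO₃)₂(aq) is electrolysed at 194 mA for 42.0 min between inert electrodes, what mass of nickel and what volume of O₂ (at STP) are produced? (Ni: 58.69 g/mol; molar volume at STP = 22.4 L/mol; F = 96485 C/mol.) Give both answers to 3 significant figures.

Q = 0.194 × 2520 = 488.9 C; n(e⁻) = 488.9 / 96485 = 0.005067 mol
Cathode: Ni²⁺ + 2e⁻ → Ni → n(Ni) = 0.005067/2 = 0.002534 mol → 0.149 g
Anode: 2H₂O → O₂ + 4H⁺ + 4e⁻ → n(O₂) = 0.005067/4 = 0.001267 mol → 0.0284 L

0.149 g Ni; 0.0284 L O₂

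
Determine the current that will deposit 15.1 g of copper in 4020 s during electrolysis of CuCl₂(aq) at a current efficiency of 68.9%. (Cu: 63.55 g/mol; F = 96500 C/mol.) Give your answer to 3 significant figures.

n(Cu) = 15.1 / 63.55 = 0.2376 mol
Cu²⁺ + 2e⁻ → Cu, so n(e⁻) = 2 × 0.2376 = 0.4752 mol
Q = 0.4752 × 96500 / 0.689 = 66560 C
I = Q / t = 66560 / 4020 s = 16.6 A

16.6 A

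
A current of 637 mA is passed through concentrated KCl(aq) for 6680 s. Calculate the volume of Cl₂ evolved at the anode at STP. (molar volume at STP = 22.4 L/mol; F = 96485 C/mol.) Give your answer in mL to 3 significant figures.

494 mL

Q = It = 0.637 × 6680 = 4255 C
n(e⁻) = 4255 / 96485 = 0.04410 mol
2Cl⁻ → Cl₂ + 2e⁻, so n(Cl₂) = 0.04410 / 2 = 0.02205 mol
V = 0.02205 × 22.4 = 0.4939 L
= 494 mL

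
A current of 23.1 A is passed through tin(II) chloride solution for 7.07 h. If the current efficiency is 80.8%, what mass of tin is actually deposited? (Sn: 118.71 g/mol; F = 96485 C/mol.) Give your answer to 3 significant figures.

292 g

Q = 23.1 × 25452 = 5.879×10^5 C
n(e⁻) = 5.879×10^5 / 96485 = 6.093 mol
Sn²⁺ + 2e⁻ → Sn, so theoretical m(Sn) = 3.047 × 118.71 = 361.7 g
Actual mass = 80.8% × 361.7 = 292 g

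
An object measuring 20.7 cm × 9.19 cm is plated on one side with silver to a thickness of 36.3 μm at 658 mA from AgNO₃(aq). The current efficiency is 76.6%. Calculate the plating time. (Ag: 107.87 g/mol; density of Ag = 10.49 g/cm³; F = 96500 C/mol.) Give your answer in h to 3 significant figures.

3.57 h

Plated area = 20.7 × 9.19 = 190.2 cm²
Volume = 190.2 × 36.3×10⁻⁴ cm = 0.6904 cm³
m(Ag) = 0.6904 × 10.49 = 7.242 g
n(Ag) = 7.242 / 107.87 = 0.06714 mol; n(e⁻) = 0.06714 mol
Q = 0.06714 × 96500 / 0.766 = 8458 C
t = 8458 / 0.658 = 12850 s = 3.57 h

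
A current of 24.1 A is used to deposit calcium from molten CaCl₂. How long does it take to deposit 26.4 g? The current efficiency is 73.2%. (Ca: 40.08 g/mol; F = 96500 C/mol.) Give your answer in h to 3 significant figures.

n(Ca) = 26.4 / 40.08 = 0.6587 mol
Ca²⁺ + 2e⁻ → Ca, so n(e⁻) = 2 × 0.6587 = 1.317 mol
Q = 1.317 × 96500 / 0.732 = 1.736×10^5 C
t = Q / I = 1.736×10^5 / 24.1 = 7203 s = 2.00 h

2.00 h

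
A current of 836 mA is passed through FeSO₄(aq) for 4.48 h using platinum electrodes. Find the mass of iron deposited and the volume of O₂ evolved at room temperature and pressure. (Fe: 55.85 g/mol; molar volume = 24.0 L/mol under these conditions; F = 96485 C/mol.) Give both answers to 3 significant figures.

Q = 0.836 × 16128 = 13480 C; n(e⁻) = 13480 / 96485 = 0.1397 mol
Cathode: Fe²⁺ + 2e⁻ → Fe → n(Fe) = 0.1397/2 = 0.06985 mol → 3.90 g
Anode: 2H₂O → O₂ + 4H⁺ + 4e⁻ → n(O₂) = 0.1397/4 = 0.03493 mol → 0.838 L

3.90 g Fe; 0.838 L O₂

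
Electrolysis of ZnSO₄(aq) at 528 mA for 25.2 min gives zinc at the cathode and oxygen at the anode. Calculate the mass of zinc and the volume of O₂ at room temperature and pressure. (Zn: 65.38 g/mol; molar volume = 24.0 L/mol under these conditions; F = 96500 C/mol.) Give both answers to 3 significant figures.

Q = 0.528 × 1512 = 798.3 C; n(e⁻) = 798.3 / 96500 = 0.008273 mol
Cathode: Zn²⁺ + 2e⁻ → Zn → n(Zn) = 0.008273/2 = 0.004137 mol → 0.270 g
Anode: 2H₂O → O₂ + 4H⁺ + 4e⁻ → n(O₂) = 0.008273/4 = 0.002068 mol → 0.0496 L

0.270 g Zn; 0.0496 L O₂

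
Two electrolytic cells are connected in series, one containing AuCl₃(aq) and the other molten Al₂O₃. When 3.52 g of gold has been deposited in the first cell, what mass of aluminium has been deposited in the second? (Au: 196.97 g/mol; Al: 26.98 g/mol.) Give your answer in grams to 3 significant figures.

0.482 g

n(Au) = 3.52 / 196.97 = 0.01787 mol
Au³⁺ + 3e⁻ → Au, so n(e⁻) = 3 × 0.01787 = 0.05361 mol
The cells are in series, so the same charge (and hence the same n(e⁻) = 0.05361 mol) passes through both.
Al³⁺ + 3e⁻ → Al, so n(Al) = 0.05361 / 3 = 0.01787 mol
m(Al) = 0.01787 × 26.98 = 0.482 g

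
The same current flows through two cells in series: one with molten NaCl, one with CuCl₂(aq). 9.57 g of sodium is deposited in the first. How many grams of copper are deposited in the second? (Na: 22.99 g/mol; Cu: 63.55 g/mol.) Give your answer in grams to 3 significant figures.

13.2 g

n(Na) = 9.57 / 22.99 = 0.4163 mol
Na⁺ + e⁻ → Na, so n(e⁻) = 0.4163 mol
Since the cells are in series, n(e⁻) in the Cu cell is also 0.4163 mol.
Cu²⁺ + 2e⁻ → Cu, so n(Cu) = 0.4163 / 2 = 0.2082 mol
m(Cu) = 0.2082 × 63.55 = 13.2 g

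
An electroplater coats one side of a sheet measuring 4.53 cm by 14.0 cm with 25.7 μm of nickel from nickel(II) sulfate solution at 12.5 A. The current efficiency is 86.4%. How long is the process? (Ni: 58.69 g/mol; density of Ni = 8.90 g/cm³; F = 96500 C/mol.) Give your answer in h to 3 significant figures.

0.123 h

Plated area = 4.53 × 14.0 = 63.42 cm²
Volume = 63.42 × 25.7×10⁻⁴ cm = 0.1630 cm³
m(Ni) = 0.1630 × 8.90 = 1.451 g
n(Ni) = 1.451 / 58.69 = 0.02472 mol; n(e⁻) = 2 × 0.02472 = 0.04944 mol
Q = 0.04944 × 96500 / 0.864 = 5522 C
t = 5522 / 12.5 = 441.8 s = 0.123 h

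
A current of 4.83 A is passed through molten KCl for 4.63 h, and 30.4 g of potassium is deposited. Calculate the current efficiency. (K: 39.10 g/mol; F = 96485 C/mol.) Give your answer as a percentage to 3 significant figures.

Q = 4.83 × 16668 = 80510 C
n(e⁻) = 80510 / 96485 = 0.8344 mol
K⁺ + e⁻ → K, so theoretical n(K) = 0.8344 mol → 32.63 g
Efficiency = 30.4 / 32.63 = 0.9317 = 93.2%

93.2%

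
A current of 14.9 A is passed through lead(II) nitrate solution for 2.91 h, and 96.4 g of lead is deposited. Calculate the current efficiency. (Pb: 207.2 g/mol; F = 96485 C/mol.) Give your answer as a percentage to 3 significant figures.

57.5%

Q = 14.9 × 10476 = 1.561×10^5 C
n(e⁻) = 1.561×10^5 / 96485 = 1.618 mol
Pb²⁺ + 2e⁻ → Pb, so theoretical n(Pb) = 0.8090 mol → 167.6 g
Efficiency = 96.4 / 167.6 = 0.5752 = 57.5%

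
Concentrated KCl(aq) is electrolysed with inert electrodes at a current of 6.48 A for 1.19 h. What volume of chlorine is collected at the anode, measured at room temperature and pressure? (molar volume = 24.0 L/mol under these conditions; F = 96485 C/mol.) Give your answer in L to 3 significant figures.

3.45 L

Charge passed = 6.48 × 4284 = 27760 C
n(e⁻) = Q/F = 27760/96485 = 0.2877 mol
2Cl⁻ → Cl₂ + 2e⁻, so n(Cl₂) = 0.2877 / 2 = 0.1439 mol
V = 0.1439 × 24.0 = 3.454 L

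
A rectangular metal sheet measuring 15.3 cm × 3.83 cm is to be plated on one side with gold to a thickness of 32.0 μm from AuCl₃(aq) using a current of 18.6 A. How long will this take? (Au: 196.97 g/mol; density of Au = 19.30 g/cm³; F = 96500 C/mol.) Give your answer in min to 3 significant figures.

Plated area = 15.3 × 3.83 = 58.60 cm²
Volume = 58.60 × 32.0×10⁻⁴ cm = 0.1875 cm³
m(Au) = 0.1875 × 19.30 = 3.619 g
n(Au) = 3.619 / 196.97 = 0.01837 mol; n(e⁻) = 3 × 0.01837 = 0.05511 mol
Q = 0.05511 × 96500 = 5318 C
t = 5318 / 18.6 = 285.9 s = 4.77 min

4.77 min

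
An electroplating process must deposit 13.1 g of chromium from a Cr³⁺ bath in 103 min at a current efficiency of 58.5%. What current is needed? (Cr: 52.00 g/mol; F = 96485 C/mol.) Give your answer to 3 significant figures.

n(Cr) = 13.1 / 52.00 = 0.2519 mol
Cr³⁺ + 3e⁻ → Cr, so n(e⁻) = 3 × 0.2519 = 0.7557 mol
Q = 0.7557 × 96485 / 0.585 = 1.246×10^5 C
I = Q / t = 1.246×10^5 / 6180 s = 20.2 A

20.2 A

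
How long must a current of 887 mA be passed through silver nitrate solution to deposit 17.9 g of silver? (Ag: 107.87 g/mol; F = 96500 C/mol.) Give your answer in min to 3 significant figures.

301 min

n(Ag) = 17.9 / 107.87 = 0.1659 mol
Ag⁺ + e⁻ → Ag, so n(e⁻) = 0.1659 mol
Q = 0.1659 × 96500 = 16010 C
t = Q / I = 16010 / 0.887 = 18050 s = 301 min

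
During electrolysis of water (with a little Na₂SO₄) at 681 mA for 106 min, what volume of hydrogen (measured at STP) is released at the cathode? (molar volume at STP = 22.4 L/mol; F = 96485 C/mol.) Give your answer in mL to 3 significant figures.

Q = It = 0.681 × 6360 = 4331 C
n(e⁻) = 4331 / 96485 = 0.04489 mol
2H⁺ + 2e⁻ → H₂, so n(H₂) = 0.04489 / 2 = 0.02245 mol
V = 0.02245 × 22.4 = 0.5029 L
= 503 mL

503 mL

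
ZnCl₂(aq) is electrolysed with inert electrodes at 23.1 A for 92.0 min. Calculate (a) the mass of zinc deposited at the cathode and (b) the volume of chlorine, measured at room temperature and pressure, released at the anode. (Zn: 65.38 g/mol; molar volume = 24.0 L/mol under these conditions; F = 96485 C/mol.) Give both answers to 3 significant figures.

Q = 23.1 × 5520 = 1.275×10^5 C; n(e⁻) = 1.275×10^5 / 96485 = 1.321 mol
Cathode: Zn²⁺ + 2e⁻ → Zn → n(Zn) = 1.321/2 = 0.6605 mol → 43.2 g
Anode: 2Cl⁻ → Cl₂ + 2e⁻ → n(Cl₂) = 1.321/2 = 0.6605 mol → 15.9 L

43.2 g Zn; 15.9 L Cl₂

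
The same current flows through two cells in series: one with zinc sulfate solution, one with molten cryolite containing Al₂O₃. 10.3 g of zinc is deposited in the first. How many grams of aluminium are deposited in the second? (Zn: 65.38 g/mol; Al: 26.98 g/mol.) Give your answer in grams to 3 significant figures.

n(Zn) = 10.3 / 65.38 = 0.1575 mol
Zn²⁺ + 2e⁻ → Zn, so n(e⁻) = 2 × 0.1575 = 0.3150 mol
Since the cells are in series, n(e⁻) in the Al cell is also 0.3150 mol.
Al³⁺ + 3e⁻ → Al, so n(Al) = 0.3150 / 3 = 0.1050 mol
m(Al) = 0.1050 × 26.98 = 2.83 g

2.83 g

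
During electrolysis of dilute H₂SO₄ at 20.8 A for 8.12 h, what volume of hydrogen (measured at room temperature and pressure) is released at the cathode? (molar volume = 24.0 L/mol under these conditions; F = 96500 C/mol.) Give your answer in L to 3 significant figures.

Charge passed = 20.8 × 29232 = 6.080×10^5 C
n(e⁻) = Q/F = 6.080×10^5/96500 = 6.301 mol
2H⁺ + 2e⁻ → H₂, so n(H₂) = 6.301 / 2 = 3.151 mol
V = 3.151 × 24.0 = 75.62 L

75.6 L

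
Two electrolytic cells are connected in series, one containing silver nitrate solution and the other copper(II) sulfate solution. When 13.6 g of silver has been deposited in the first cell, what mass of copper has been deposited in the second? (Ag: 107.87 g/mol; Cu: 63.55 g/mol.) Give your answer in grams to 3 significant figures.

n(Ag) = 13.6 / 107.87 = 0.1261 mol
Ag⁺ + e⁻ → Ag, so n(e⁻) = 0.1261 mol
Since the cells are in series, n(e⁻) in the Cu cell is also 0.1261 mol.
Cu²⁺ + 2e⁻ → Cu, so n(Cu) = 0.1261 / 2 = 0.06305 mol
m(Cu) = 0.06305 × 63.55 = 4.01 g

4.01 g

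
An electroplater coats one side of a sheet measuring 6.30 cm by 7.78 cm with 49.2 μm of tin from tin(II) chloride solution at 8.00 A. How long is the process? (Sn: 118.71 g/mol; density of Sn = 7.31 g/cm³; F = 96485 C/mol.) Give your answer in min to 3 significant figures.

5.97 min

Plated area = 6.30 × 7.78 = 49.01 cm²
Volume = 49.01 × 49.2×10⁻⁴ cm = 0.2411 cm³
m(Sn) = 0.2411 × 7.31 = 1.762 g
n(Sn) = 1.762 / 118.71 = 0.01484 mol; n(e⁻) = 2 × 0.01484 = 0.02968 mol
Q = 0.02968 × 96485 = 2864 C
t = 2864 / 8.00 = 358.0 s = 5.97 min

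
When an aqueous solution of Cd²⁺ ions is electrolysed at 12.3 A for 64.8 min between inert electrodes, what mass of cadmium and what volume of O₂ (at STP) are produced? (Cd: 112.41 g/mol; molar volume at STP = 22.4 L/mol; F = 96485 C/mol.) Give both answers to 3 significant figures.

27.9 g Cd; 2.78 L O₂

Q = 12.3 × 3888 = 47820 C; n(e⁻) = 47820 / 96485 = 0.4956 mol
Cathode: Cd²⁺ + 2e⁻ → Cd → n(Cd) = 0.4956/2 = 0.2478 mol → 27.9 g
Anode: 2H₂O → O₂ + 4H⁺ + 4e⁻ → n(O₂) = 0.4956/4 = 0.1239 mol → 2.78 L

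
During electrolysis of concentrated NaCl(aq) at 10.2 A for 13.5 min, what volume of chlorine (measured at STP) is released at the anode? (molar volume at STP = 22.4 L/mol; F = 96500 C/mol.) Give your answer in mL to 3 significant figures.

959 mL

Q = 10.2 A × 810 s = 8262 C
Moles of electrons = 8262 / 96500 = 0.08562 mol
2Cl⁻ → Cl₂ + 2e⁻, so n(Cl₂) = 0.08562 / 2 = 0.04281 mol
V = 0.04281 × 22.4 = 0.9589 L
= 959 mL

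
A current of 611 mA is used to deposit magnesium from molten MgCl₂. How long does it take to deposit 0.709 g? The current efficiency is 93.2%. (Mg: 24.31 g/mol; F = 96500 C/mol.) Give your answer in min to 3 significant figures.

165 min

n(Mg) = 0.709 / 24.31 = 0.02916 mol
Mg²⁺ + 2e⁻ → Mg, so n(e⁻) = 2 × 0.02916 = 0.05832 mol
Q = 0.05832 × 96500 / 0.932 = 6038 C
t = Q / I = 6038 / 0.611 = 9882 s = 165 min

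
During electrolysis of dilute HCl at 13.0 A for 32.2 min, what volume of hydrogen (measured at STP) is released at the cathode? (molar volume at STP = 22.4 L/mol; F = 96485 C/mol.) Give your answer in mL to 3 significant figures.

2920 mL

Q = 13.0 A × 1932 s = 25120 C
n(e⁻) = 25120 / 96485 = 0.2604 mol
2H⁺ + 2e⁻ → H₂, so n(H₂) = 0.2604 / 2 = 0.1302 mol
V = 0.1302 × 22.4 = 2.916 L
= 2920 mL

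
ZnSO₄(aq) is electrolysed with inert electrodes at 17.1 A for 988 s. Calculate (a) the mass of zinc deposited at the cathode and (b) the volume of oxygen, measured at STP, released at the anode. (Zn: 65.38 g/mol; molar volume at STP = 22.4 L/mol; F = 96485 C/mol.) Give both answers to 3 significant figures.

5.72 g Zn; 0.981 L O₂

Q = 17.1 × 988 = 16890 C; n(e⁻) = 16890 / 96485 = 0.1751 mol
Cathode: Zn²⁺ + 2e⁻ → Zn → n(Zn) = 0.1751/2 = 0.08755 mol → 5.72 g
Anode: 2H₂O → O₂ + 4H⁺ + 4e⁻ → n(O₂) = 0.1751/4 = 0.04378 mol → 0.981 L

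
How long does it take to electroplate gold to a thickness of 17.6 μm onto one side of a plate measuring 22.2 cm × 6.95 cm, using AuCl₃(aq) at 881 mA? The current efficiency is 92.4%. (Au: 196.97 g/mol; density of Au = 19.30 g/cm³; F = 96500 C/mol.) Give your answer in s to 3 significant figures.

9460 s

Plated area = 22.2 × 6.95 = 154.3 cm²
Volume = 154.3 × 17.6×10⁻⁴ cm = 0.2716 cm³
m(Au) = 0.2716 × 19.30 = 5.242 g
n(Au) = 5.242 / 196.97 = 0.02661 mol; n(e⁻) = 3 × 0.02661 = 0.07983 mol
Q = 0.07983 × 96500 / 0.924 = 8337 C
t = 8337 / 0.881 = 9463 s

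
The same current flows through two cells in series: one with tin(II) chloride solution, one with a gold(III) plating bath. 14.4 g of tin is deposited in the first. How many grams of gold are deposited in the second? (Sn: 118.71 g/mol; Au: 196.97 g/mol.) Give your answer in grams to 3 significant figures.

15.9 g

n(Sn) = 14.4 / 118.71 = 0.1213 mol
Sn²⁺ + 2e⁻ → Sn, so n(e⁻) = 2 × 0.1213 = 0.2426 mol
Since the cells are in series, n(e⁻) in the Au cell is also 0.2426 mol.
Au³⁺ + 3e⁻ → Au, so n(Au) = 0.2426 / 3 = 0.08087 mol
m(Au) = 0.08087 × 196.97 = 15.9 g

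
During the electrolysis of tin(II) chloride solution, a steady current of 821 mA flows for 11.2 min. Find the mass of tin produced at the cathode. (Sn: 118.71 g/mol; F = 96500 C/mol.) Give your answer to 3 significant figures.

0.339 g

Q = 0.821 A × 672 s = 551.7 C
n(e⁻) = Q/F = 551.7/96500 = 0.005717 mol
Sn²⁺ + 2e⁻ → Sn, so n(Sn) = 0.005717 / 2 = 0.002859 mol
m = 0.002859 × 118.71 = 0.339 g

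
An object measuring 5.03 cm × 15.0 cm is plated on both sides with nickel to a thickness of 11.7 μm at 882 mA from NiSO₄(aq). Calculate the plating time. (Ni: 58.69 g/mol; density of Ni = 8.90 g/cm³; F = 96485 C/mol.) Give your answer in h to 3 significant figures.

1.63 h

Plated area = 2 × 5.03 × 15.0 = 150.9 cm²
Volume = 150.9 × 11.7×10⁻⁴ cm = 0.1766 cm³
m(Ni) = 0.1766 × 8.90 = 1.572 g
n(Ni) = 1.572 / 58.69 = 0.02678 mol; n(e⁻) = 2 × 0.02678 = 0.05356 mol
Q = 0.05356 × 96485 = 5168 C
t = 5168 / 0.882 = 5859 s = 1.63 h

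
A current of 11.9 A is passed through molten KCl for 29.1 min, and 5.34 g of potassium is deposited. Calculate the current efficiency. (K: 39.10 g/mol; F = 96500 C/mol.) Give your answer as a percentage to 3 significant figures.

Q = 11.9 × 1746 = 20780 C
n(e⁻) = 20780 / 96500 = 0.2153 mol
K⁺ + e⁻ → K, so theoretical n(K) = 0.2153 mol → 8.418 g
Efficiency = 5.34 / 8.418 = 0.6344 = 63.4%

63.4%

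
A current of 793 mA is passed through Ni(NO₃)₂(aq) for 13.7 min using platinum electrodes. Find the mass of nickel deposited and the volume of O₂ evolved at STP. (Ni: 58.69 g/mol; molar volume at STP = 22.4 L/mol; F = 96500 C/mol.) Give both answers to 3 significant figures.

Q = 0.793 × 822 = 651.8 C; n(e⁻) = 651.8 / 96500 = 0.006754 mol
Cathode: Ni²⁺ + 2e⁻ → Ni → n(Ni) = 0.006754/2 = 0.003377 mol → 0.198 g
Anode: 2H₂O → O₂ + 4H⁺ + 4e⁻ → n(O₂) = 0.006754/4 = 0.001689 mol → 0.0378 L

0.198 g Ni; 0.0378 L O₂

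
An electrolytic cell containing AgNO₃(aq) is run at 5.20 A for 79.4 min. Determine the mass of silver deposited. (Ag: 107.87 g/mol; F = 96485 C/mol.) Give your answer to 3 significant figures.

Charge passed = 5.20 × 4764 = 24770 C
n(e⁻) = Q/F = 24770/96485 = 0.2567 mol
Ag⁺ + e⁻ → Ag, so n(Ag) = 0.2567 mol
m = 0.2567 × 107.87 = 27.7 g

27.7 g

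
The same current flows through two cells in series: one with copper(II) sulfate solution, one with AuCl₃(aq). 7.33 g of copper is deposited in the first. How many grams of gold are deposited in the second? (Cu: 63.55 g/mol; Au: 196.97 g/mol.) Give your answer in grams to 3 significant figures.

n(Cu) = 7.33 / 63.55 = 0.1153 mol
Cu²⁺ + 2e⁻ → Cu, so n(e⁻) = 2 × 0.1153 = 0.2306 mol
In series, the same 0.2306 mol of electrons flows through the second cell.
Au³⁺ + 3e⁻ → Au, so n(Au) = 0.2306 / 3 = 0.07687 mol
m(Au) = 0.07687 × 196.97 = 15.1 g

15.1 g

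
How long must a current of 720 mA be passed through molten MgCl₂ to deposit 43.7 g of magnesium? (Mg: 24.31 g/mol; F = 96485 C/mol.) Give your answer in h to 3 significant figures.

134 h

n(Mg) = 43.7 / 24.31 = 1.798 mol
Mg²⁺ + 2e⁻ → Mg, so n(e⁻) = 2 × 1.798 = 3.596 mol
Q = 3.596 × 96485 = 3.470×10^5 C
t = Q / I = 3.470×10^5 / 0.720 = 4.819×10^5 s = 134 h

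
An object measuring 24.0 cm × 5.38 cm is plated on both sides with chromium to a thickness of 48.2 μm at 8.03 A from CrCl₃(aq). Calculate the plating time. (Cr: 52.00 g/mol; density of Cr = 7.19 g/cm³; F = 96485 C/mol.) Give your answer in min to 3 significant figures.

103 min

Plated area = 2 × 24.0 × 5.38 = 258.2 cm²
Volume = 258.2 × 48.2×10⁻⁴ cm = 1.245 cm³
m(Cr) = 1.245 × 7.19 = 8.952 g
n(Cr) = 8.952 / 52.00 = 0.1722 mol; n(e⁻) = 3 × 0.1722 = 0.5166 mol
Q = 0.5166 × 96485 = 49840 C
t = 49840 / 8.03 = 6207 s = 103 min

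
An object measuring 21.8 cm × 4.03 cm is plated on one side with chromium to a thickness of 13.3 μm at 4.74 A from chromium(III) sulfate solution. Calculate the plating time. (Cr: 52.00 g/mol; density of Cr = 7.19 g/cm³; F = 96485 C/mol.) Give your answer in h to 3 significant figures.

0.274 h

Plated area = 21.8 × 4.03 = 87.85 cm²
Volume = 87.85 × 13.3×10⁻⁴ cm = 0.1168 cm³
m(Cr) = 0.1168 × 7.19 = 0.8398 g
n(Cr) = 0.8398 / 52.00 = 0.01615 mol; n(e⁻) = 3 × 0.01615 = 0.04845 mol
Q = 0.04845 × 96485 = 4675 C
t = 4675 / 4.74 = 986.3 s = 0.274 h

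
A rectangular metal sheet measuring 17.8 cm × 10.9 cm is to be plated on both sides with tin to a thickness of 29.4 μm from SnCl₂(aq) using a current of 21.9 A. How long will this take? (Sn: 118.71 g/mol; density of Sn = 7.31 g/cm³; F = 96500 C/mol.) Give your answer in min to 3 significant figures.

10.3 min

Plated area = 2 × 17.8 × 10.9 = 388.0 cm²
Volume = 388.0 × 29.4×10⁻⁴ cm = 1.141 cm³
m(Sn) = 1.141 × 7.31 = 8.341 g
n(Sn) = 8.341 / 118.71 = 0.07026 mol; n(e⁻) = 2 × 0.07026 = 0.1405 mol
Q = 0.1405 × 96500 = 13560 C
t = 13560 / 21.9 = 619.2 s = 10.3 min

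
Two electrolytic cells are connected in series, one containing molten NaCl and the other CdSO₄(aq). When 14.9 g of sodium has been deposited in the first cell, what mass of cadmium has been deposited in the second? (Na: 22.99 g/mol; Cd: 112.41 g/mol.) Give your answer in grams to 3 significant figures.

n(Na) = 14.9 / 22.99 = 0.6481 mol
Na⁺ + e⁻ → Na, so n(e⁻) = 0.6481 mol
Since the cells are in series, n(e⁻) in the Cd cell is also 0.6481 mol.
Cd²⁺ + 2e⁻ → Cd, so n(Cd) = 0.6481 / 2 = 0.3241 mol
m(Cd) = 0.3241 × 112.41 = 36.4 g

36.4 g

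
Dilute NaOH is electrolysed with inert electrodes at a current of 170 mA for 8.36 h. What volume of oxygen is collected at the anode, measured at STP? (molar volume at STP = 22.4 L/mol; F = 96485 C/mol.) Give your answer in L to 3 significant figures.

0.297 L

Q = It = 0.170 × 30096 = 5116 C
n(e⁻) = 5116 / 96485 = 0.05302 mol
2H₂O → O₂ + 4H⁺ + 4e⁻, so n(O₂) = 0.05302 / 4 = 0.01326 mol
V = 0.01326 × 22.4 = 0.2970 L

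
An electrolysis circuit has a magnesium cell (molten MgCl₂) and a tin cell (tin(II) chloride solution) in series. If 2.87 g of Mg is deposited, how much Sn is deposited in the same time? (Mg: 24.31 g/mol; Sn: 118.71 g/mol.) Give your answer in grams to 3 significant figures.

14.0 g

n(Mg) = 2.87 / 24.31 = 0.1181 mol
Mg²⁺ + 2e⁻ → Mg, so n(e⁻) = 2 × 0.1181 = 0.2362 mol
Same current for the same time ⇒ same n(e⁻) = 0.2362 mol in both cells.
Sn²⁺ + 2e⁻ → Sn, so n(Sn) = 0.2362 / 2 = 0.1181 mol
m(Sn) = 0.1181 × 118.71 = 14.0 g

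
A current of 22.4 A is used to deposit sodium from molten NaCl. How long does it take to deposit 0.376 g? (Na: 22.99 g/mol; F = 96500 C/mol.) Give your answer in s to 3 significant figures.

n(Na) = 0.376 / 22.99 = 0.01635 mol
Na⁺ + e⁻ → Na, so n(e⁻) = 0.01635 mol
Q = 0.01635 × 96500 = 1578 C
t = Q / I = 1578 / 22.4 = 70.45 s

70.5 s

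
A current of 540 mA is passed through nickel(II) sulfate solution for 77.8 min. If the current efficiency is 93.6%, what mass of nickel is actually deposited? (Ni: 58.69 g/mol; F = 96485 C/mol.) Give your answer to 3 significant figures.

0.718 g

Q = 0.540 × 4668 = 2521 C
n(e⁻) = 2521 / 96485 = 0.02613 mol
Ni²⁺ + 2e⁻ → Ni, so theoretical m(Ni) = 0.01307 × 58.69 = 0.7671 g
Actual mass = 93.6% × 0.7671 = 0.718 g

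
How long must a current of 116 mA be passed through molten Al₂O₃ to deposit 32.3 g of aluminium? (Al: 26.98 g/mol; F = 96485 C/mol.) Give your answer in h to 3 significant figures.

830 h

n(Al) = 32.3 / 26.98 = 1.197 mol
Al³⁺ + 3e⁻ → Al, so n(e⁻) = 3 × 1.197 = 3.591 mol
Q = 3.591 × 96485 = 3.465×10^5 C
t = Q / I = 3.465×10^5 / 0.116 = 2.987×10^6 s = 830 h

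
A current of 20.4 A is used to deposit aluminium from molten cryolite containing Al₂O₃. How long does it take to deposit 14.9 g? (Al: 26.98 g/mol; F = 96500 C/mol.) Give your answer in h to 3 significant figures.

2.18 h

n(Al) = 14.9 / 26.98 = 0.5523 mol
Al³⁺ + 3e⁻ → Al, so n(e⁻) = 3 × 0.5523 = 1.657 mol
Q = 1.657 × 96500 = 1.599×10^5 C
t = Q / I = 1.599×10^5 / 20.4 = 7838 s = 2.18 h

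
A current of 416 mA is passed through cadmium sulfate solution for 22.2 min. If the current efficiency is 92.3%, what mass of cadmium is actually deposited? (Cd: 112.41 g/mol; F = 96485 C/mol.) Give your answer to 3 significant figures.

0.298 g

Q = 0.416 × 1332 = 554.1 C
n(e⁻) = 554.1 / 96485 = 0.005743 mol
Cd²⁺ + 2e⁻ → Cd, so theoretical m(Cd) = 0.002872 × 112.41 = 0.3228 g
Actual mass = 92.3% × 0.3228 = 0.298 g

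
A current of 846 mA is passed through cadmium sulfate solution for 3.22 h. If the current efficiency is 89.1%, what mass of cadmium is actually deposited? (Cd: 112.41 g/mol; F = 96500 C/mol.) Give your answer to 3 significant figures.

Q = 0.846 × 11592 = 9807 C
n(e⁻) = 9807 / 96500 = 0.1016 mol
Cd²⁺ + 2e⁻ → Cd, so theoretical m(Cd) = 0.05080 × 112.41 = 5.710 g
Actual mass = 89.1% × 5.710 = 5.09 g

5.09 g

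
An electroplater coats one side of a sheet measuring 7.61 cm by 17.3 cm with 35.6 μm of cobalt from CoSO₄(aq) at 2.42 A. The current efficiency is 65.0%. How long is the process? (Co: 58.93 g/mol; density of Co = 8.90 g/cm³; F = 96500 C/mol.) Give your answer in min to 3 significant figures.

145 min

Plated area = 7.61 × 17.3 = 131.7 cm²
Volume = 131.7 × 35.6×10⁻⁴ cm = 0.4689 cm³
m(Co) = 0.4689 × 8.90 = 4.173 g
n(Co) = 4.173 / 58.93 = 0.07081 mol; n(e⁻) = 2 × 0.07081 = 0.1416 mol
Q = 0.1416 × 96500 / 0.650 = 21020 C
t = 21020 / 2.42 = 8686 s = 145 min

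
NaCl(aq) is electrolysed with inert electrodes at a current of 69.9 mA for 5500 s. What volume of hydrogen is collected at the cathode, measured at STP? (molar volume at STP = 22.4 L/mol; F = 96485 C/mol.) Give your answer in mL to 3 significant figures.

Charge passed = 0.0699 × 5500 = 384.5 C
n(e⁻) = 384.5 / 96485 = 0.003985 mol
2H⁺ + 2e⁻ → H₂, so n(H₂) = 0.003985 / 2 = 0.001993 mol
V = 0.001993 × 22.4 = 0.04464 L
= 44.6 mL

44.6 mL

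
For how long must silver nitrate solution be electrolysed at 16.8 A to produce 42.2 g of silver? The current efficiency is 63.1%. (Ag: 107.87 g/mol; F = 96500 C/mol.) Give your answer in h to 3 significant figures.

n(Ag) = 42.2 / 107.87 = 0.3912 mol
Ag⁺ + e⁻ → Ag, so n(e⁻) = 0.3912 mol
Q = 0.3912 × 96500 / 0.631 = 59830 C
t = Q / I = 59830 / 16.8 = 3561 s = 0.989 h

0.989 h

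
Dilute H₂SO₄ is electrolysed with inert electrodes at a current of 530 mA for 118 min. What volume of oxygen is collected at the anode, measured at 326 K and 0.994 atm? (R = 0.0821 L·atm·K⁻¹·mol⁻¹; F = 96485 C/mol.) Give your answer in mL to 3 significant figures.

262 mL

Q = 0.530 A × 7080 s = 3752 C
n(e⁻) = Q/F = 3752/96485 = 0.03889 mol
2H₂O → O₂ + 4H⁺ + 4e⁻, so n(O₂) = 0.03889 / 4 = 0.009723 mol
V = nRT/P = 0.009723 × 0.0821 × 326 / 0.994 = 0.2618 L
= 262 mL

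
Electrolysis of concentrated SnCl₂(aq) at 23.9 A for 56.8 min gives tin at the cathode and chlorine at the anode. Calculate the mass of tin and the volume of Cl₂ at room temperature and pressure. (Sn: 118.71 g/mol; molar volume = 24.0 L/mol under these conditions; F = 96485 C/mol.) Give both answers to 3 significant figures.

50.1 g Sn; 10.1 L Cl₂

Q = 23.9 × 3408 = 81450 C; n(e⁻) = 81450 / 96485 = 0.8442 mol
Cathode: Sn²⁺ + 2e⁻ → Sn → n(Sn) = 0.8442/2 = 0.4221 mol → 50.1 g
Anode: 2Cl⁻ → Cl₂ + 2e⁻ → n(Cl₂) = 0.8442/2 = 0.4221 mol → 10.1 L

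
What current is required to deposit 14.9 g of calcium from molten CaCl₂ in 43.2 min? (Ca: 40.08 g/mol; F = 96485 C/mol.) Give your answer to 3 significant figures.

n(Ca) = 14.9 / 40.08 = 0.3718 mol
Ca²⁺ + 2e⁻ → Ca, so n(e⁻) = 2 × 0.3718 = 0.7436 mol
Q = 0.7436 × 96485 = 71750 C
I = Q / t = 71750 / 2592 s = 27.7 A

27.7 A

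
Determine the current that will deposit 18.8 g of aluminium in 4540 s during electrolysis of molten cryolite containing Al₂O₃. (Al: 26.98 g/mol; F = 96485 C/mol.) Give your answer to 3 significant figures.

44.4 A

n(Al) = 18.8 / 26.98 = 0.6968 mol
Al³⁺ + 3e⁻ → Al, so n(e⁻) = 3 × 0.6968 = 2.090 mol
Q = 2.090 × 96485 = 2.017×10^5 C
I = Q / t = 2.017×10^5 / 4540 s = 44.4 A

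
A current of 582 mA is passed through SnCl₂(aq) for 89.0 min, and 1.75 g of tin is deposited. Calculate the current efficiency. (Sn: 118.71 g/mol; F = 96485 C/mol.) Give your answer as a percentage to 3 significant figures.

91.5%

Q = 0.582 × 5340 = 3108 C
n(e⁻) = 3108 / 96485 = 0.03221 mol
Sn²⁺ + 2e⁻ → Sn, so theoretical n(Sn) = 0.01611 mol → 1.912 g
Efficiency = 1.75 / 1.912 = 0.9153 = 91.5%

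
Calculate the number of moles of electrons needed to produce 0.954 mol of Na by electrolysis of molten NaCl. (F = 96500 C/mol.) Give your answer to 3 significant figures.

Na⁺ + e⁻ → Na, so n(e⁻) = 1 × 0.954 = 0.9540 mol

0.954 mol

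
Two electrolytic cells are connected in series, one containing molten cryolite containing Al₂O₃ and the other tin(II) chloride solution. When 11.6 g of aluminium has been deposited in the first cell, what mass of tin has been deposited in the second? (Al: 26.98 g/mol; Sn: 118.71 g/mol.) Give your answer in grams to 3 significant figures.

n(Al) = 11.6 / 26.98 = 0.4299 mol
Al³⁺ + 3e⁻ → Al, so n(e⁻) = 3 × 0.4299 = 1.290 mol
Since the cells are in series, n(e⁻) in the Sn cell is also 1.290 mol.
Sn²⁺ + 2e⁻ → Sn, so n(Sn) = 1.290 / 2 = 0.6450 mol
m(Sn) = 0.6450 × 118.71 = 76.6 g

76.6 g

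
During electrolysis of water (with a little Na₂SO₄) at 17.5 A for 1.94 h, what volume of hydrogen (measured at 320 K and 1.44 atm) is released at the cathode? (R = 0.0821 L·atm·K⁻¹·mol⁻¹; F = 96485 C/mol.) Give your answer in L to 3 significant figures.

11.6 L

Charge passed = 17.5 × 6984 = 1.222×10^5 C
n(e⁻) = Q/F = 1.222×10^5/96485 = 1.267 mol
2H⁺ + 2e⁻ → H₂, so n(H₂) = 1.267 / 2 = 0.6335 mol
V = nRT/P = 0.6335 × 0.0821 × 320 / 1.44 = 11.56 L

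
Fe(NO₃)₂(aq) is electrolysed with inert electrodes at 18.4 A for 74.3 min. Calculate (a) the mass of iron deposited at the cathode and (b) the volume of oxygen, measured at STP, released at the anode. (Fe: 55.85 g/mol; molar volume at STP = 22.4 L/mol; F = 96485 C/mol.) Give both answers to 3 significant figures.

23.7 g Fe; 4.76 L O₂

Q = 18.4 × 4458 = 82030 C; n(e⁻) = 82030 / 96485 = 0.8502 mol
Cathode: Fe²⁺ + 2e⁻ → Fe → n(Fe) = 0.8502/2 = 0.4251 mol → 23.7 g
Anode: 2H₂O → O₂ + 4H⁺ + 4e⁻ → n(O₂) = 0.8502/4 = 0.2126 mol → 4.76 L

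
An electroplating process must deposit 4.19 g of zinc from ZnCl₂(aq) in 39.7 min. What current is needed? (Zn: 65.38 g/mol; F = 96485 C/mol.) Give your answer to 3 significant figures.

n(Zn) = 4.19 / 65.38 = 0.06409 mol
Zn²⁺ + 2e⁻ → Zn, so n(e⁻) = 2 × 0.06409 = 0.1282 mol
Q = 0.1282 × 96485 = 12370 C
I = Q / t = 12370 / 2382 s = 5.19 A

5.19 A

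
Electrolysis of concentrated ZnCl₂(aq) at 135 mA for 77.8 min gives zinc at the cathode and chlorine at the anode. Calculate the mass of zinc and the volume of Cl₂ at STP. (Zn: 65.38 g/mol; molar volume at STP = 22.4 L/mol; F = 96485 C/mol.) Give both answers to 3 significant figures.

Q = 0.135 × 4668 = 630.2 C; n(e⁻) = 630.2 / 96485 = 0.006532 mol
Cathode: Zn²⁺ + 2e⁻ → Zn → n(Zn) = 0.006532/2 = 0.003266 mol → 0.214 g
Anode: 2Cl⁻ → Cl₂ + 2e⁻ → n(Cl₂) = 0.006532/2 = 0.003266 mol → 0.0732 L

0.214 g Zn; 0.0732 L Cl₂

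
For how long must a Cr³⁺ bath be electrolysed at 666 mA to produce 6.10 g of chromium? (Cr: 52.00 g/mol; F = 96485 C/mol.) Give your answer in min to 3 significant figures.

850 min

n(Cr) = 6.10 / 52.00 = 0.1173 mol
Cr³⁺ + 3e⁻ → Cr, so n(e⁻) = 3 × 0.1173 = 0.3519 mol
Q = 0.3519 × 96485 = 33950 C
t = Q / I = 33950 / 0.666 = 50980 s = 850 min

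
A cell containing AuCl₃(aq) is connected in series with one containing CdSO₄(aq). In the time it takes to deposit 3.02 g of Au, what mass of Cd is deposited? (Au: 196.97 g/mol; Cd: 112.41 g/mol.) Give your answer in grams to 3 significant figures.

n(Au) = 3.02 / 196.97 = 0.01533 mol
Au³⁺ + 3e⁻ → Au, so n(e⁻) = 3 × 0.01533 = 0.04599 mol
The cells are in series, so the same charge (and hence the same n(e⁻) = 0.04599 mol) passes through both.
Cd²⁺ + 2e⁻ → Cd, so n(Cd) = 0.04599 / 2 = 0.02300 mol
m(Cd) = 0.02300 × 112.41 = 2.59 g

2.59 g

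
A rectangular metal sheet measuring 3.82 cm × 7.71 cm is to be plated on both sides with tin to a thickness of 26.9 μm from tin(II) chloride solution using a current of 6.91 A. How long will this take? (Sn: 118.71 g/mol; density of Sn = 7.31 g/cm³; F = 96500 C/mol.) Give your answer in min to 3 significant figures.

4.54 min

Plated area = 2 × 3.82 × 7.71 = 58.90 cm²
Volume = 58.90 × 26.9×10⁻⁴ cm = 0.1584 cm³
m(Sn) = 0.1584 × 7.31 = 1.158 g
n(Sn) = 1.158 / 118.71 = 0.009755 mol; n(e⁻) = 2 × 0.009755 = 0.01951 mol
Q = 0.01951 × 96500 = 1883 C
t = 1883 / 6.91 = 272.5 s = 4.54 min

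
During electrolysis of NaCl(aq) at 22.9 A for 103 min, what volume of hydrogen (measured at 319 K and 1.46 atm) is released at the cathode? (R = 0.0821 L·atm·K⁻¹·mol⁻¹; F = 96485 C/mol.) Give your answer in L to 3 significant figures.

13.2 L

Q = It = 22.9 × 6180 = 1.415×10^5 C
Moles of electrons = 1.415×10^5 / 96485 = 1.467 mol
2H⁺ + 2e⁻ → H₂, so n(H₂) = 1.467 / 2 = 0.7335 mol
V = nRT/P = 0.7335 × 0.0821 × 319 / 1.46 = 13.16 L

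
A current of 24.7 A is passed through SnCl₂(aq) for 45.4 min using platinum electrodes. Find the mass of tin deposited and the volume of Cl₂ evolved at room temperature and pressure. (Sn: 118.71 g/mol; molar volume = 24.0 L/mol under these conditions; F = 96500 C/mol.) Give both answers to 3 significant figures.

41.4 g Sn; 8.37 L Cl₂

Q = 24.7 × 2724 = 67280 C; n(e⁻) = 67280 / 96500 = 0.6972 mol
Cathode: Sn²⁺ + 2e⁻ → Sn → n(Sn) = 0.6972/2 = 0.3486 mol → 41.4 g
Anode: 2Cl⁻ → Cl₂ + 2e⁻ → n(Cl₂) = 0.6972/2 = 0.3486 mol → 8.37 L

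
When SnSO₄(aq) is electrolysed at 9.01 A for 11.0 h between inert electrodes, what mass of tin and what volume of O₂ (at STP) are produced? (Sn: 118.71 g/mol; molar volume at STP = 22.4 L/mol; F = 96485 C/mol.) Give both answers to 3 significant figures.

219 g Sn; 20.7 L O₂

Q = 9.01 × 39600 = 3.568×10^5 C; n(e⁻) = 3.568×10^5 / 96485 = 3.698 mol
Cathode: Sn²⁺ + 2e⁻ → Sn → n(Sn) = 3.698/2 = 1.849 mol → 219 g
Anode: 2H₂O → O₂ + 4H⁺ + 4e⁻ → n(O₂) = 3.698/4 = 0.9245 mol → 20.7 L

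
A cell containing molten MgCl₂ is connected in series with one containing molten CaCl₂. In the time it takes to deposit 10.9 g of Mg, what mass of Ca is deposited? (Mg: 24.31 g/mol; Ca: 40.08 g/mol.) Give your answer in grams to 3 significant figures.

n(Mg) = 10.9 / 24.31 = 0.4484 mol
Mg²⁺ + 2e⁻ → Mg, so n(e⁻) = 2 × 0.4484 = 0.8968 mol
Same current for the same time ⇒ same n(e⁻) = 0.8968 mol in both cells.
Ca²⁺ + 2e⁻ → Ca, so n(Ca) = 0.8968 / 2 = 0.4484 mol
m(Ca) = 0.4484 × 40.08 = 18.0 g

18.0 g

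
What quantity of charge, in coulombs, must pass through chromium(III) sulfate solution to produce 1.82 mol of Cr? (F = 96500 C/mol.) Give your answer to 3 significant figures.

Cr³⁺ + 3e⁻ → Cr, so n(e⁻) = 3 × 1.82 = 5.460 mol
Q = 5.460 × 96500 = 5.269×10^5 C

5.27×10^5 C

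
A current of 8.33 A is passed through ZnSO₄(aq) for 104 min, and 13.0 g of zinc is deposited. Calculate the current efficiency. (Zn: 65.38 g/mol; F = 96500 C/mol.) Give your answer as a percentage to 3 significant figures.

Q = 8.33 × 6240 = 51980 C
n(e⁻) = 51980 / 96500 = 0.5387 mol
Zn²⁺ + 2e⁻ → Zn, so theoretical n(Zn) = 0.2694 mol → 17.61 g
Efficiency = 13.0 / 17.61 = 0.7382 = 73.8%

73.8%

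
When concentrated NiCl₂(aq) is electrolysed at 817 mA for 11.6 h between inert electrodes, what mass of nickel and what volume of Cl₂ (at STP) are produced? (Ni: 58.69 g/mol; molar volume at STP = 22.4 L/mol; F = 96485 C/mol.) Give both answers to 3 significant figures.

10.4 g Ni; 3.96 L Cl₂

Q = 0.817 × 41760 = 34120 C; n(e⁻) = 34120 / 96485 = 0.3536 mol
Cathode: Ni²⁺ + 2e⁻ → Ni → n(Ni) = 0.3536/2 = 0.1768 mol → 10.4 g
Anode: 2Cl⁻ → Cl₂ + 2e⁻ → n(Cl₂) = 0.3536/2 = 0.1768 mol → 3.96 L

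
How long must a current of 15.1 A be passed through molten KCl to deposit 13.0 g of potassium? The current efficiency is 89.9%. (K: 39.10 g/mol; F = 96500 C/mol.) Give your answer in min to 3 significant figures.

39.4 min

n(K) = 13.0 / 39.10 = 0.3325 mol
K⁺ + e⁻ → K, so n(e⁻) = 0.3325 mol
Q = 0.3325 × 96500 / 0.899 = 35690 C
t = Q / I = 35690 / 15.1 = 2364 s = 39.4 min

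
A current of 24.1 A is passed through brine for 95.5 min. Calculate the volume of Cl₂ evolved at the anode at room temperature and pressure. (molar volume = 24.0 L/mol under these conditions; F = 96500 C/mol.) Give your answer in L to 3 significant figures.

Charge passed = 24.1 × 5730 = 1.381×10^5 C
Moles of electrons = 1.381×10^5 / 96500 = 1.431 mol
2Cl⁻ → Cl₂ + 2e⁻, so n(Cl₂) = 1.431 / 2 = 0.7155 mol
V = 0.7155 × 24.0 = 17.17 L

17.2 L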